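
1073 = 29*37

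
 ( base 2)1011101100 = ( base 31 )o4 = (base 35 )ld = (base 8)1354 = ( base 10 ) 748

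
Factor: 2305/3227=5^1*7^( - 1)=5/7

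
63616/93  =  63616/93  =  684.04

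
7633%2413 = 394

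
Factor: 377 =13^1 * 29^1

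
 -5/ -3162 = 5/3162 = 0.00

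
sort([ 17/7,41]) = [ 17/7,41 ] 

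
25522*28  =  714616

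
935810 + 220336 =1156146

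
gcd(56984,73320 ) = 8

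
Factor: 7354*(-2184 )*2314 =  - 37165468704= -2^5*3^1*7^1*13^2 * 89^1 * 3677^1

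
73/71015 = 73/71015 = 0.00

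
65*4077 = 265005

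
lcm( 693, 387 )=29799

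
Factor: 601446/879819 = 2^1*23^( - 1) * 41^(-1 )*59^1*311^ ( - 1)*1699^1 =200482/293273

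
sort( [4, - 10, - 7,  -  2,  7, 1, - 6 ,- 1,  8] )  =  [ - 10, -7,-6 , - 2  ,-1, 1,4, 7, 8]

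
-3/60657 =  - 1/20219 = - 0.00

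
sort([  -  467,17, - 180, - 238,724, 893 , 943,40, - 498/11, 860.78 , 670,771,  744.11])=[  -  467, - 238 , - 180,-498/11 , 17, 40,670,724,744.11,771,860.78, 893,  943 ] 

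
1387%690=7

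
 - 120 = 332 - 452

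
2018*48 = 96864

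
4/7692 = 1/1923 = 0.00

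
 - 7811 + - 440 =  - 8251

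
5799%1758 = 525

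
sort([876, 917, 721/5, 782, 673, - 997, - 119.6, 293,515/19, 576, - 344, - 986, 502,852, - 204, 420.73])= [  -  997, - 986, - 344, - 204, - 119.6,515/19,721/5, 293, 420.73, 502, 576,673 , 782, 852,876, 917]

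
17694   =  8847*2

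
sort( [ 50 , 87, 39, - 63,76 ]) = [ - 63,39,50, 76,87]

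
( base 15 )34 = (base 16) 31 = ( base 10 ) 49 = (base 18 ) 2D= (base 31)1i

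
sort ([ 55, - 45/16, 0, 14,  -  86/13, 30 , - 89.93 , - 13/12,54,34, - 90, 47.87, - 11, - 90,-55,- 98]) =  [ - 98, - 90,-90, - 89.93, - 55, - 11,-86/13, - 45/16, - 13/12 , 0,14,30,34,47.87 , 54,55 ]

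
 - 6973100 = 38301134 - 45274234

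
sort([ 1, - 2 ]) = [ - 2, 1 ] 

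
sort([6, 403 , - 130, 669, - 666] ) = [ - 666,-130,  6, 403, 669]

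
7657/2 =7657/2=3828.50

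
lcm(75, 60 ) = 300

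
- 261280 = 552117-813397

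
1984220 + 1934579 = 3918799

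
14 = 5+9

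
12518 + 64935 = 77453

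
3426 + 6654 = 10080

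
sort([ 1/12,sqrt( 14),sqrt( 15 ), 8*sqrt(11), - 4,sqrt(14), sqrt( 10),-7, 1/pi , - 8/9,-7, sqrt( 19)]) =[-7, - 7, - 4,-8/9, 1/12,1/pi,sqrt(10),sqrt( 14)  ,  sqrt( 14 ),sqrt(15), sqrt ( 19),8*sqrt ( 11 )] 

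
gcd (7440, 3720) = 3720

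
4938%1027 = 830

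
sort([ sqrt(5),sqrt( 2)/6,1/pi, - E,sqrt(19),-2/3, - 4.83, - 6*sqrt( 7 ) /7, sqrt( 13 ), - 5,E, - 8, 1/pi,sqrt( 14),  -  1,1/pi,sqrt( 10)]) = [ - 8, - 5, - 4.83, - E, - 6*sqrt( 7) /7, - 1, - 2/3,sqrt ( 2 ) /6,1/pi,1/pi , 1/pi, sqrt(5),  E, sqrt( 10),sqrt (13),sqrt ( 14),sqrt(19)] 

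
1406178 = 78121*18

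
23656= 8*2957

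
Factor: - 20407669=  - 20407669^1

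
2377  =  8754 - 6377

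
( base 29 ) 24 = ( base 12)52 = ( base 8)76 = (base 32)1u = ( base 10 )62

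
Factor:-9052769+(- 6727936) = -15780705 = - 3^1*5^1 * 31^1*33937^1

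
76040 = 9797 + 66243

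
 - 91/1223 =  - 91/1223 = - 0.07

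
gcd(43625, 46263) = 1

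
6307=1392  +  4915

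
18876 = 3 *6292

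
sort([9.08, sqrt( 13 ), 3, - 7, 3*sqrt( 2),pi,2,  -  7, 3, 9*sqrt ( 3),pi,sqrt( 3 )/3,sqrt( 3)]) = [ - 7,-7,  sqrt( 3 ) /3, sqrt(3), 2,3, 3, pi, pi, sqrt(13), 3*sqrt(2 ), 9.08, 9*sqrt(3)]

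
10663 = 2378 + 8285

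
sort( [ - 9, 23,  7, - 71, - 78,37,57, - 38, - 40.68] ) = [  -  78, - 71, -40.68, - 38, - 9,7,23,37,  57 ] 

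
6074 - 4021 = 2053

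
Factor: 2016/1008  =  2= 2^1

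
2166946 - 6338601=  - 4171655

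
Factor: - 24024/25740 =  - 14/15= - 2^1*3^( - 1)*5^( - 1 )*7^1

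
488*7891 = 3850808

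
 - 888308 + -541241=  - 1429549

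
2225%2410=2225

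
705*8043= 5670315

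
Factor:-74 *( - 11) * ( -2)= - 1628 =- 2^2*11^1*37^1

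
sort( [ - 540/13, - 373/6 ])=[ -373/6, - 540/13 ]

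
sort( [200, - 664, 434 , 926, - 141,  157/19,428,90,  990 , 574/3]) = [ - 664, - 141, 157/19, 90  ,  574/3,200, 428,434, 926,990 ] 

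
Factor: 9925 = 5^2 * 397^1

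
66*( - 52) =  - 3432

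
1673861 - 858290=815571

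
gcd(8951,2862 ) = 1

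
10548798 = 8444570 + 2104228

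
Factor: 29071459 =31^1 * 937789^1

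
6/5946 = 1/991 = 0.00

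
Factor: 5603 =13^1*431^1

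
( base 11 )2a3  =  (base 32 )B3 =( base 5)2410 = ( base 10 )355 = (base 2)101100011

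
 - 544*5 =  - 2720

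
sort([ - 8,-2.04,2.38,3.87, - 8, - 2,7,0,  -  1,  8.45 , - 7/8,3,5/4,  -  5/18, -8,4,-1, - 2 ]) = [ - 8, - 8,-8,  -  2.04, - 2, - 2, - 1,-1, - 7/8,-5/18, 0,5/4,2.38,3, 3.87,4, 7, 8.45]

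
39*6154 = 240006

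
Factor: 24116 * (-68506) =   -  2^3*6029^1* 34253^1= -1652090696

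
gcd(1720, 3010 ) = 430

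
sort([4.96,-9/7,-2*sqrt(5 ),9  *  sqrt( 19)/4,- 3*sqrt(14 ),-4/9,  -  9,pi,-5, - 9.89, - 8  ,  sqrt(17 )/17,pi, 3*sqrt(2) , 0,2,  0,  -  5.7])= [-3 * sqrt(14 ), - 9.89, - 9, - 8, - 5.7, - 5, - 2*sqrt( 5),-9/7, - 4/9, 0,0, sqrt(17 ) /17,2, pi,pi,3*sqrt(2),4.96,9*sqrt( 19 )/4 ] 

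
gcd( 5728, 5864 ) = 8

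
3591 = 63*57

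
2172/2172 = 1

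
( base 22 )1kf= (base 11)784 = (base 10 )939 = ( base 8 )1653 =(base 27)17l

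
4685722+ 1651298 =6337020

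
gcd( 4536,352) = 8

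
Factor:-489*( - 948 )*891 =413042652 = 2^2*  3^6*11^1*79^1*163^1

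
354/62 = 5+22/31 = 5.71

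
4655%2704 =1951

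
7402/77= 96 + 10/77=96.13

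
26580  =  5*5316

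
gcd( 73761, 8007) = 3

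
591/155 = 591/155 = 3.81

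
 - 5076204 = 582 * ( - 8722 ) 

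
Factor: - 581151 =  - 3^1 * 307^1*  631^1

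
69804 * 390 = 27223560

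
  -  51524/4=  - 12881 = - 12881.00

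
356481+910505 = 1266986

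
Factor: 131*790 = 103490 = 2^1*5^1*79^1*131^1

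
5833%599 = 442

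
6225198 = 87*71554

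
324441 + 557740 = 882181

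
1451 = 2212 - 761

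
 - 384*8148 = - 3128832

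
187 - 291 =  - 104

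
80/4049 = 80/4049 = 0.02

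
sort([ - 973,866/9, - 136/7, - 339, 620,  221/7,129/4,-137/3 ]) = [  -  973, - 339, - 137/3,-136/7, 221/7,129/4,866/9,620] 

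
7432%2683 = 2066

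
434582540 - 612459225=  - 177876685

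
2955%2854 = 101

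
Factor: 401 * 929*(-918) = -2^1*3^3*17^1 * 401^1*929^1 = - 341981622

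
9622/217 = 44  +  74/217= 44.34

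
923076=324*2849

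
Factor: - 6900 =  - 2^2 * 3^1 *5^2*23^1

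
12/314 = 6/157 = 0.04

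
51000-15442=35558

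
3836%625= 86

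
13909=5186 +8723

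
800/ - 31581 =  -800/31581 = -  0.03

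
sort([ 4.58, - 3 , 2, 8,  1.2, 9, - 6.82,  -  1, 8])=[ - 6.82, - 3,  -  1,1.2, 2, 4.58, 8,8 , 9]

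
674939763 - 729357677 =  - 54417914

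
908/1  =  908=908.00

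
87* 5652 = 491724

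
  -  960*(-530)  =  508800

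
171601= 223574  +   - 51973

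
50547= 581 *87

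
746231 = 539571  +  206660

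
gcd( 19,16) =1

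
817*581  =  474677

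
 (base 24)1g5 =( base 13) 593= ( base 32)U5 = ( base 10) 965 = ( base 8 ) 1705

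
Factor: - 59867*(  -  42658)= 2^1*7^1*11^1* 131^1* 277^1*457^1 =2553806486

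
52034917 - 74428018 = - 22393101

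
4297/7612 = 4297/7612 = 0.56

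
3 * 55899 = 167697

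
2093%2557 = 2093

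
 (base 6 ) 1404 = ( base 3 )111111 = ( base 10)364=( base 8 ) 554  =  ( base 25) EE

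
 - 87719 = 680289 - 768008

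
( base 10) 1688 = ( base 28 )248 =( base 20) 448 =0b11010011000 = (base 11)12a5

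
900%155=125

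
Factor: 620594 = 2^1 * 13^1 * 23869^1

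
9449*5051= 47726899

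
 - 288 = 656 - 944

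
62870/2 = 31435 = 31435.00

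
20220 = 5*4044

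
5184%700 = 284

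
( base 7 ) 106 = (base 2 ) 110111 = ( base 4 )313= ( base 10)55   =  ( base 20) 2f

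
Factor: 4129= 4129^1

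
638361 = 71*8991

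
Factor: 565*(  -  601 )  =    -  339565 = - 5^1*113^1*601^1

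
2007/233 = 2007/233 = 8.61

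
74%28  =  18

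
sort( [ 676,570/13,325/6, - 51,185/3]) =[ -51, 570/13,  325/6,185/3,676 ] 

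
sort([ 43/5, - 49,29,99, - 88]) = [ - 88, - 49, 43/5, 29,99]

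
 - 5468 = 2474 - 7942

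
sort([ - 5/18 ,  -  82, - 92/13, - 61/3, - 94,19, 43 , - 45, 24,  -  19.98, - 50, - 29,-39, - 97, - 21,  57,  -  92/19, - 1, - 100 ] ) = [ - 100, - 97, - 94 , - 82, - 50, - 45,  -  39,-29,-21, - 61/3  , - 19.98, - 92/13 , - 92/19 , - 1,- 5/18, 19  ,  24,43 , 57] 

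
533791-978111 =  - 444320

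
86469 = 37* 2337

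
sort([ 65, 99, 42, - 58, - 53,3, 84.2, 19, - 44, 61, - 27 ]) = [ - 58,-53 , - 44, - 27,3, 19, 42,  61, 65, 84.2, 99]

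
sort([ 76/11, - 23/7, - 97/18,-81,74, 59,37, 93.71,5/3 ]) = [ - 81 , - 97/18,-23/7,5/3,76/11,37,59, 74, 93.71]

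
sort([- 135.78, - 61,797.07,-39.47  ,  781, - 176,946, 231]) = [ - 176,-135.78, - 61, - 39.47,231,781,797.07,946] 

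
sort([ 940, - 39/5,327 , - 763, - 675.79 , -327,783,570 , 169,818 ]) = [ - 763, - 675.79  , - 327,  -  39/5, 169,327,570,783,  818,940 ]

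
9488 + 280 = 9768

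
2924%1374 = 176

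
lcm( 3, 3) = 3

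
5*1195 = 5975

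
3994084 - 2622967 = 1371117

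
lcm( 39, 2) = 78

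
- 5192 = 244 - 5436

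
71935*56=4028360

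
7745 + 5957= 13702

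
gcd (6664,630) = 14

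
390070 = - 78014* ( - 5)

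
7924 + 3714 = 11638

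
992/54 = 496/27= 18.37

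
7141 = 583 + 6558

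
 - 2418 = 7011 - 9429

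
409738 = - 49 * ( - 8362)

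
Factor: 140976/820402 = 72/419 = 2^3*3^2*419^(-1)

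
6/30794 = 3/15397= 0.00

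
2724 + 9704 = 12428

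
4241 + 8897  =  13138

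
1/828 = 1/828 =0.00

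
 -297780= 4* (  -  74445 )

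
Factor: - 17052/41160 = -2^(-1 ) *5^( -1) * 7^(-1)*29^1 = - 29/70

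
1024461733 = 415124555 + 609337178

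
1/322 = 1/322  =  0.00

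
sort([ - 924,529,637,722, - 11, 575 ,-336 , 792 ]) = [  -  924, - 336,  -  11, 529,575  ,  637, 722,  792]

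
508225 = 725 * 701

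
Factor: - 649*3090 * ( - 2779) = 5573034390 =2^1*3^1*5^1*7^1 * 11^1*59^1*103^1*397^1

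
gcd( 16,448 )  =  16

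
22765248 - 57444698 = - 34679450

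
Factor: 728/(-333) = - 2^3 * 3^( - 2 )*7^1*13^1*37^(-1)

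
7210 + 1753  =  8963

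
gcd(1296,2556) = 36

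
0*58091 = 0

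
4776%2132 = 512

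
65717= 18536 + 47181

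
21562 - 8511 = 13051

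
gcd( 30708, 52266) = 6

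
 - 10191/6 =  - 1699 + 1/2 =- 1698.50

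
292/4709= 292/4709 = 0.06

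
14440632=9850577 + 4590055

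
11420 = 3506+7914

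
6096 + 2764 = 8860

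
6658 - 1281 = 5377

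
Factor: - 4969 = -4969^1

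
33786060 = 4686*7210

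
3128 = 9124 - 5996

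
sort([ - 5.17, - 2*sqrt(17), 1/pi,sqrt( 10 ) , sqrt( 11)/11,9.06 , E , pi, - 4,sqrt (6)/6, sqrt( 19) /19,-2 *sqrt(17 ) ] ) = [-2*sqrt( 17) ,-2*sqrt( 17 ),-5.17, - 4 , sqrt( 19)/19, sqrt ( 11)/11 , 1/pi, sqrt(6)/6,E,pi, sqrt( 10) , 9.06 ] 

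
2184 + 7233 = 9417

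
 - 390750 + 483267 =92517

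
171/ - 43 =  - 4 + 1/43 = - 3.98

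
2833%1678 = 1155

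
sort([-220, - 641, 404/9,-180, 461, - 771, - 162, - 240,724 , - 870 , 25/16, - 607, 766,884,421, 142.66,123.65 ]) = [ - 870,-771 , - 641, -607,-240, - 220,- 180, - 162, 25/16,  404/9, 123.65, 142.66, 421  ,  461, 724, 766,884]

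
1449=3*483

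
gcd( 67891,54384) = 1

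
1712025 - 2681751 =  -969726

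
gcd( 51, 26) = 1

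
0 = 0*46633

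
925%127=36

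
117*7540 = 882180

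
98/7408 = 49/3704 = 0.01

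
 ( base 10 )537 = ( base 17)1EA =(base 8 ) 1031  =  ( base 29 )IF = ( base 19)195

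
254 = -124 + 378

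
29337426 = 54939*534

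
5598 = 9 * 622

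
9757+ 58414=68171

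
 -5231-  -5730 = 499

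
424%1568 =424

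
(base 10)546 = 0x222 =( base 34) g2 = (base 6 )2310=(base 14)2b0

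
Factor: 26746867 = 7^1 * 761^1* 5021^1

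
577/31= 577/31 = 18.61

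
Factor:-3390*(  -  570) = 2^2*3^2*5^2*19^1*113^1 = 1932300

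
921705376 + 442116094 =1363821470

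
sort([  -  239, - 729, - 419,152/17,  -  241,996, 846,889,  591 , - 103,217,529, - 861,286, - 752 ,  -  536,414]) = [ - 861, - 752, - 729, - 536, - 419, - 241, - 239, -103,152/17,217, 286, 414,529, 591,846,  889,996] 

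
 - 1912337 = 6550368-8462705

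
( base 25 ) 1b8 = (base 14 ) 48c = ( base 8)1614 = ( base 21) 215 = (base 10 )908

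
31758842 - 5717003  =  26041839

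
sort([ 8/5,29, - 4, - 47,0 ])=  [ - 47, - 4, 0, 8/5, 29] 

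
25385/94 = 25385/94 = 270.05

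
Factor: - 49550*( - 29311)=2^1*5^2*991^1*29311^1 = 1452360050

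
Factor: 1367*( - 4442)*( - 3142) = 2^2*1367^1*1571^1*2221^1 = 19078896388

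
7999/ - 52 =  - 154  +  9/52 = - 153.83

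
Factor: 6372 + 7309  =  13681^1 = 13681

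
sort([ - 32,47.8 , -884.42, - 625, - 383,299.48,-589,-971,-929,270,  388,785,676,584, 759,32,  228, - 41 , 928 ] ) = [-971,-929, - 884.42 , - 625, - 589, - 383,  -  41, - 32,  32, 47.8, 228,  270 , 299.48, 388, 584,676, 759,785, 928] 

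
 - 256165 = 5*( - 51233)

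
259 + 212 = 471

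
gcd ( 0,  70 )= 70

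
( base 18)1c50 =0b10011001010010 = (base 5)303220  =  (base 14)380a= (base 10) 9810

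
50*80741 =4037050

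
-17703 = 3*(-5901)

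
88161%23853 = 16602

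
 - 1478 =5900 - 7378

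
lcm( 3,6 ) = 6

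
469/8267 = 67/1181 = 0.06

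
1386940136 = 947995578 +438944558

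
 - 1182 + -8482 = - 9664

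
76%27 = 22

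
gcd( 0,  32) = 32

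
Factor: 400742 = 2^1* 200371^1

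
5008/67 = 5008/67= 74.75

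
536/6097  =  8/91 = 0.09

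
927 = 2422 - 1495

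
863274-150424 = 712850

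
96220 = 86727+9493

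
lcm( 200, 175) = 1400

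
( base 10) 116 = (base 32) 3K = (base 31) 3N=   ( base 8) 164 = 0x74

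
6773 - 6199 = 574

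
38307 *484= 18540588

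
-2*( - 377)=754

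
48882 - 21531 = 27351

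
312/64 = 39/8 = 4.88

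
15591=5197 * 3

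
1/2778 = 1/2778 = 0.00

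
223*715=159445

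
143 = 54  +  89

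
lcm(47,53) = 2491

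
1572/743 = 1572/743=2.12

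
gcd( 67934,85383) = 1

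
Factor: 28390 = 2^1*5^1*17^1*167^1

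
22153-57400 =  - 35247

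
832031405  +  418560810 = 1250592215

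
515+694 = 1209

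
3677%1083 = 428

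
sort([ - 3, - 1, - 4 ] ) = [ - 4 , - 3, - 1]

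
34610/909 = 38 + 68/909  =  38.07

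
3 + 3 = 6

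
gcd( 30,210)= 30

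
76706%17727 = 5798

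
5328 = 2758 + 2570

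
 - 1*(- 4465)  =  4465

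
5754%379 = 69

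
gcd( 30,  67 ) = 1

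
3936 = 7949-4013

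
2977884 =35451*84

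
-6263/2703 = - 6263/2703 = - 2.32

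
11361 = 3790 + 7571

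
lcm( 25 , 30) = 150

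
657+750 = 1407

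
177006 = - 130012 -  - 307018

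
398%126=20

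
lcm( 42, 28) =84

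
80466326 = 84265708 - 3799382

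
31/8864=31/8864 = 0.00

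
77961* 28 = 2182908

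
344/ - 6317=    - 344/6317 = - 0.05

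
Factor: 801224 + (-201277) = 599947 = 17^1*35291^1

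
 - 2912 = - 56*52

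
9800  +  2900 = 12700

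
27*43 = 1161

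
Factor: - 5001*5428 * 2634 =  - 2^3*3^2*23^1 * 59^1*439^1*1667^1 = - 71501057352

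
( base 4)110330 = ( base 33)17K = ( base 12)938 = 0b10100111100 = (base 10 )1340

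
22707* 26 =590382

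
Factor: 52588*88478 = 4652881064 =2^3 * 13^1 *41^1*83^1*13147^1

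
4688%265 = 183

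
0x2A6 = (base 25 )123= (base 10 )678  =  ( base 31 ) LR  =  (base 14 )366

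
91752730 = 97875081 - 6122351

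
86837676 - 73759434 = 13078242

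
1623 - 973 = 650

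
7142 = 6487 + 655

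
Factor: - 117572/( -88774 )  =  2^1*13^1 * 19^1 * 373^( - 1) = 494/373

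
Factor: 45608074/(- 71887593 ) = -2^1*3^( - 1)*367^(-1)*65293^(-1) * 22804037^1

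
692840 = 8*86605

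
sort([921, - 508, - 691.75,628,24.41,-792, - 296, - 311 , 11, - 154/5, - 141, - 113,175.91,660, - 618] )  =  [ - 792, - 691.75, - 618, - 508, - 311,-296,-141, - 113, - 154/5,11, 24.41,175.91, 628, 660,921 ]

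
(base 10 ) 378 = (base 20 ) ii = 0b101111010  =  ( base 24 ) FI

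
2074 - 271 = 1803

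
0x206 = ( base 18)1ae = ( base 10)518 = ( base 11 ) 431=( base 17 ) 1d8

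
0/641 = 0 = 0.00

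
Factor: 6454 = 2^1 * 7^1*461^1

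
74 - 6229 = - 6155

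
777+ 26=803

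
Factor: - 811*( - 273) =221403=3^1*7^1*13^1*811^1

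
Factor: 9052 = 2^2*31^1*73^1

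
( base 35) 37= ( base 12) 94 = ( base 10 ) 112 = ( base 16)70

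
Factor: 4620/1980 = 3^ (-1) * 7^1  =  7/3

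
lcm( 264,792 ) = 792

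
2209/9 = 245+4/9  =  245.44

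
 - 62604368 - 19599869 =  - 82204237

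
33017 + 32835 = 65852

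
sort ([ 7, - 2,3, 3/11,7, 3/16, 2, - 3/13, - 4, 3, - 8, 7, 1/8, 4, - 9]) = [  -  9, - 8, - 4,-2 , - 3/13, 1/8,3/16 , 3/11, 2,3,3,4,7,7, 7]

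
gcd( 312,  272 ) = 8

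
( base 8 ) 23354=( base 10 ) 9964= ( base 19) 18b8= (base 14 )38ba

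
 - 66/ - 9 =7+1/3 = 7.33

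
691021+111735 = 802756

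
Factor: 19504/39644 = 92/187  =  2^2 * 11^( - 1) *17^( - 1 )*23^1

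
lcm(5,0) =0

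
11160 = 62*180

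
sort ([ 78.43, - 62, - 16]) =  [ - 62,-16,78.43]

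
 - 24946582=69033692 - 93980274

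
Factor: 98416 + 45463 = 143879^1=143879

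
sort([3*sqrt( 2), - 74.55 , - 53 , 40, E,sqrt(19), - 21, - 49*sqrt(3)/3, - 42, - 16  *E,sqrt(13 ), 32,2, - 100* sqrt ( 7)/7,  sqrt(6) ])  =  [  -  74.55,  -  53, - 16* E,  -  42, - 100*sqrt( 7 )/7,  -  49*sqrt(3)/3, -21 , 2,sqrt ( 6) , E , sqrt(13), 3*sqrt(2) , sqrt (19 ),32 , 40 ]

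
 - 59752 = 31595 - 91347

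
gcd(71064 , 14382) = 846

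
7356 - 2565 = 4791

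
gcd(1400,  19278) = 14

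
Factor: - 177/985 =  - 3^1*5^( - 1 )*59^1*197^(-1 ) 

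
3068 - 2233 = 835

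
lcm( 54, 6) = 54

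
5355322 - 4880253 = 475069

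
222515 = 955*233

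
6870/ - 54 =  - 1145/9 = -127.22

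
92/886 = 46/443 = 0.10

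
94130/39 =94130/39= 2413.59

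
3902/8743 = 3902/8743 = 0.45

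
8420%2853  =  2714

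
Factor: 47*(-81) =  - 3^4*47^1 = - 3807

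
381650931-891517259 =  - 509866328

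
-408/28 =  - 102/7 = - 14.57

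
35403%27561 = 7842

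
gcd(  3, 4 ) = 1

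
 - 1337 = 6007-7344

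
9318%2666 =1320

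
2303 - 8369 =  - 6066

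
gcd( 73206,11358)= 18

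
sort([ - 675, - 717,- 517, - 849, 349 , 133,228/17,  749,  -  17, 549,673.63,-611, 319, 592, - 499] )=[-849, - 717,  -  675,- 611, - 517, - 499 ,-17,228/17, 133,319, 349,549,592,673.63,749]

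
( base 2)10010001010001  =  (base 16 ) 2451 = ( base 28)BO1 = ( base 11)6A92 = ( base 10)9297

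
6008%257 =97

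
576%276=24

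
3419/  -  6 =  - 3419/6 = - 569.83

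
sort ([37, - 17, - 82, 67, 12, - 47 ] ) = [ - 82, - 47, - 17,12 , 37, 67 ]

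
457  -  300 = 157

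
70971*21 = 1490391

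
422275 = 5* 84455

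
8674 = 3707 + 4967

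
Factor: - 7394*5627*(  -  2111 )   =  87830346218 = 2^1 * 17^1*331^1 * 2111^1*3697^1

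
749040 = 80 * 9363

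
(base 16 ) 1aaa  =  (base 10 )6826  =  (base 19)ih5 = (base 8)15252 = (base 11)5146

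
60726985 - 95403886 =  - 34676901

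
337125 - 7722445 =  - 7385320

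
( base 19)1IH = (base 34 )L6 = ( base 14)396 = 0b1011010000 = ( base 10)720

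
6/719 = 6/719= 0.01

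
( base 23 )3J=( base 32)2o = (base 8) 130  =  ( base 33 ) 2m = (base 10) 88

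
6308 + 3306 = 9614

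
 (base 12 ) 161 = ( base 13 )139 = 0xD9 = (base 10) 217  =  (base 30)77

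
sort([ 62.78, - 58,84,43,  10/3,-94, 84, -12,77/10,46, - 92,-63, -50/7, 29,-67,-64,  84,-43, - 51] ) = [  -  94 , - 92,-67,-64,-63, - 58,-51, - 43,- 12, - 50/7,10/3,  77/10 , 29,43,46,62.78,84,84,84 ]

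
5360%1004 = 340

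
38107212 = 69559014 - 31451802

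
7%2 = 1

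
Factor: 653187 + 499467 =2^1* 3^1*19^1 * 10111^1 =1152654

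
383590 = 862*445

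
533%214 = 105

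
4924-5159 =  - 235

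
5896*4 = 23584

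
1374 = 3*458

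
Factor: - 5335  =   - 5^1*11^1*97^1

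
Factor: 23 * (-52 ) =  -2^2* 13^1*23^1 = - 1196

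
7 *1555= 10885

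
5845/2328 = 2 + 1189/2328 =2.51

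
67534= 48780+18754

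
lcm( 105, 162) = 5670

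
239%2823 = 239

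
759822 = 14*54273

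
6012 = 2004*3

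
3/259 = 3/259  =  0.01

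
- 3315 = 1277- 4592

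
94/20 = 47/10  =  4.70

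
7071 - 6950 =121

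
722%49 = 36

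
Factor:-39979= - 39979^1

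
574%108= 34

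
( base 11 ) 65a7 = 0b10001000000100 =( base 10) 8708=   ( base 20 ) 11f8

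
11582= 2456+9126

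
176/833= 176/833 = 0.21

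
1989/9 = 221=   221.00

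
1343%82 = 31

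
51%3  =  0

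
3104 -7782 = - 4678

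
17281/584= 29 + 345/584  =  29.59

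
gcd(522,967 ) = 1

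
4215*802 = 3380430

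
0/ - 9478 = 0/1 = -0.00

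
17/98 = 17/98 = 0.17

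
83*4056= 336648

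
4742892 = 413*11484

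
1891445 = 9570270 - 7678825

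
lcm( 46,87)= 4002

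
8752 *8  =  70016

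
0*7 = 0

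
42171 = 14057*3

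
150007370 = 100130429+49876941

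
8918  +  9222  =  18140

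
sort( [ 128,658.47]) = [128,658.47]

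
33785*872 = 29460520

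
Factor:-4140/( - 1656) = 5/2 = 2^ ( - 1) * 5^1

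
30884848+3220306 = 34105154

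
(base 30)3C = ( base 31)39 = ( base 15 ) 6C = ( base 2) 1100110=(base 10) 102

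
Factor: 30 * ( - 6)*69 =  - 12420  =  - 2^2*3^3*5^1*23^1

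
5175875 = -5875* ( - 881)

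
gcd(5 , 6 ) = 1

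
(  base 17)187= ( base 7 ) 1155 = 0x1B0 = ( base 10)432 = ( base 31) DT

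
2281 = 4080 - 1799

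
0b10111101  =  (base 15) C9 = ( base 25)7E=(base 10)189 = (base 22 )8d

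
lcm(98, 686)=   686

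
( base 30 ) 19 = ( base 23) 1g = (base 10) 39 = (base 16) 27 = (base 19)21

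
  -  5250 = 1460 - 6710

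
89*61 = 5429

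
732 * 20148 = 14748336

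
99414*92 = 9146088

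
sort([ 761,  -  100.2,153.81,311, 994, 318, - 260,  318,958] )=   [ - 260, - 100.2,153.81, 311,318,  318,  761,958,994 ]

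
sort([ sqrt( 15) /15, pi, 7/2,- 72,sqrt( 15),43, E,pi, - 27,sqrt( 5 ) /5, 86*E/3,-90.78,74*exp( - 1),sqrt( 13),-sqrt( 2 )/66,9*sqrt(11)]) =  [ - 90.78 , - 72, - 27, - sqrt(2) /66  ,  sqrt( 15)/15, sqrt( 5)/5,E,pi,pi,7/2,sqrt( 13),sqrt(15 ),  74*exp( - 1 ),9 *sqrt(11),43  ,  86*E/3 ]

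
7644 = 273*28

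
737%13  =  9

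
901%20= 1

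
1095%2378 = 1095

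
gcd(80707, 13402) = 1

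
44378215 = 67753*655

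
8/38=4/19 = 0.21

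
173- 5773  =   - 5600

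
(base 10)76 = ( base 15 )51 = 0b1001100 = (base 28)2k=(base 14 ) 56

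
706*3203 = 2261318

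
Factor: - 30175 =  - 5^2*17^1*71^1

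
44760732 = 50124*893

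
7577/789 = 7577/789 = 9.60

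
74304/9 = 8256 = 8256.00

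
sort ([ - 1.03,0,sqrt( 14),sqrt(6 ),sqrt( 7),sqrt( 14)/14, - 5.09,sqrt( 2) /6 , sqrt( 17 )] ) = [-5.09, - 1.03, 0,sqrt( 2 ) /6 , sqrt( 14 )/14, sqrt( 6 ),sqrt( 7 ),  sqrt( 14),sqrt(17)]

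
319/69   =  4 + 43/69 = 4.62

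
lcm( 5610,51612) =258060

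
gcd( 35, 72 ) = 1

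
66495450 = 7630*8715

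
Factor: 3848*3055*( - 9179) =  - 2^3 * 5^1*13^2*37^1* 47^1*67^1  *  137^1 = - 107905019560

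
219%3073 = 219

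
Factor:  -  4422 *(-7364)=32563608 = 2^3 * 3^1*7^1*11^1 *67^1*263^1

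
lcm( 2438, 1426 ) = 75578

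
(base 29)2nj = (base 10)2368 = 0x940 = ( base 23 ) 4AM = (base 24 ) 42g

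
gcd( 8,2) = 2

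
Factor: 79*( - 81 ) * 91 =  - 3^4*7^1* 13^1*79^1 = - 582309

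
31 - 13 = 18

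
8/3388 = 2/847  =  0.00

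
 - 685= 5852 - 6537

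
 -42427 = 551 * ( - 77 )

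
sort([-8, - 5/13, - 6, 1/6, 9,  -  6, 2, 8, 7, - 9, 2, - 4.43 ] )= [ - 9, - 8, - 6, - 6, - 4.43, - 5/13, 1/6, 2, 2, 7, 8,9]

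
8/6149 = 8/6149 = 0.00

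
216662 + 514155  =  730817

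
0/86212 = 0  =  0.00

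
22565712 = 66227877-43662165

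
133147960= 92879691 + 40268269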